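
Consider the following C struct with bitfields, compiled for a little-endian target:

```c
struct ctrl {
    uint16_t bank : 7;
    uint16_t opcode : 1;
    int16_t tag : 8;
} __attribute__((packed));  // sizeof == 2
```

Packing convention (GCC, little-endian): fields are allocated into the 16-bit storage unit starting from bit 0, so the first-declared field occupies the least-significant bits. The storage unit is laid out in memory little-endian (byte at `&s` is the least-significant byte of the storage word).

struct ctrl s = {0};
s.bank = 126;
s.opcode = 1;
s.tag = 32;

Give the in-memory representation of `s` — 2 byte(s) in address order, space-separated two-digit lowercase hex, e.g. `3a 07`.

bank:7 = 126 → 0x7e << 0 → word 0x007e
opcode:1 = 1 → 0x1 << 7 → word 0x00fe
tag:8 = 32 → 0x20 << 8 → word 0x20fe
word = 0x20fe → little-endian bytes:
  [0]=0xfe  [1]=0x20

fe 20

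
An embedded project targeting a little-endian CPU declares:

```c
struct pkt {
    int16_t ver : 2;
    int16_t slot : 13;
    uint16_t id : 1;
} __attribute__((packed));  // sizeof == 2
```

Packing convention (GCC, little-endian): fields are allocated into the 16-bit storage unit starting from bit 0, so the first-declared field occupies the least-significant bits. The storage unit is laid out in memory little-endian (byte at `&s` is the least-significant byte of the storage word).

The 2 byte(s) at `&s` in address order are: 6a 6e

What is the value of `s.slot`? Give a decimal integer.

[0]=0x6a [1]=0x6e (little-endian) → word 0x6e6a
ver:2 @ bit 0 → (0x6e6a>>0)&0x3 = 0x2
slot:13 @ bit 2 → (0x6e6a>>2)&0x1fff = 0x1b9a  ←
id:1 @ bit 15 → (0x6e6a>>15)&0x1 = 0x0
slot signed 13b, MSB=1: 7066 - 8192 = -1126

-1126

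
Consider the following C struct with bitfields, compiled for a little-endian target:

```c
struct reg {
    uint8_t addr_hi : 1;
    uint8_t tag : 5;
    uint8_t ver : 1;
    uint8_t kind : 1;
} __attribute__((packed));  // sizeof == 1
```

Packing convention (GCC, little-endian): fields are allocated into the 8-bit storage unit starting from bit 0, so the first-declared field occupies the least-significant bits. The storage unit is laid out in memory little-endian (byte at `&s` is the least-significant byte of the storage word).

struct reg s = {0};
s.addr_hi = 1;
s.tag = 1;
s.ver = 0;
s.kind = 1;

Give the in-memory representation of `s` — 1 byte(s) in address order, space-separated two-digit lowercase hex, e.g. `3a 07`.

addr_hi:1 = 1 → 0x1 << 0 → word 0x01
tag:5 = 1 → 0x1 << 1 → word 0x03
ver:1 = 0 → 0x0 << 6 → word 0x03
kind:1 = 1 → 0x1 << 7 → word 0x83
word = 0x83 → little-endian bytes:
  [0]=0x83

83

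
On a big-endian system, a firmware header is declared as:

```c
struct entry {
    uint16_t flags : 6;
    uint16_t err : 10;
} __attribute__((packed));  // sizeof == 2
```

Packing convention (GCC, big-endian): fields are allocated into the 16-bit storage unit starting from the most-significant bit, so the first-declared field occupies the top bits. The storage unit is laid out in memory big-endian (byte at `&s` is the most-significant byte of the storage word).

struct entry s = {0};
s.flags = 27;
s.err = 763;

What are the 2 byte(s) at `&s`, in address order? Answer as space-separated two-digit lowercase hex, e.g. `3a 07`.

6e fb

flags (6b) val=27 bits=0x1b at bit 10: 0x6c00
err (10b) val=763 bits=0x2fb at bit 0: 0x6efb
word = 0x6efb → big-endian bytes:
  [0]=0x6e  [1]=0xfb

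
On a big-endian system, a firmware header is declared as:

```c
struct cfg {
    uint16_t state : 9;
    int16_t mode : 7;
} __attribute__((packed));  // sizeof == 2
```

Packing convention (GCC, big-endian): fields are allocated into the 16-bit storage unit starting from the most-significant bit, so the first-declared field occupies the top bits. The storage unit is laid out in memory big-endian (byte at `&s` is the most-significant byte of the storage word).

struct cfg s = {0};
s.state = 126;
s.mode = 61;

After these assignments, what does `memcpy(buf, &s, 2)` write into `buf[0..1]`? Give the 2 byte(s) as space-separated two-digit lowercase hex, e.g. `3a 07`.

3f 3d

state (9b) val=126 bits=0x7e at bit 7: 0x3f00
mode (7b) val=61 bits=0x3d at bit 0: 0x3f3d
word = 0x3f3d → big-endian bytes:
  [0]=0x3f  [1]=0x3d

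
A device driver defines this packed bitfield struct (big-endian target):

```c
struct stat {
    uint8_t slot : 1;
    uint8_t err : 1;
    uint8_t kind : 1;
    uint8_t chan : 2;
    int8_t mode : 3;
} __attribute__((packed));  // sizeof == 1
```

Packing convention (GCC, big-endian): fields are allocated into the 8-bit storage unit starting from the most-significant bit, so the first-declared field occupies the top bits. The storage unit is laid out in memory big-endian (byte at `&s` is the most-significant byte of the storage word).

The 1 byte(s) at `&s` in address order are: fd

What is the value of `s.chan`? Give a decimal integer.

[0]=0xfd (big-endian) → word 0xfd
slot [7+:1] = (word>>7) & 0x1 = 1
err [6+:1] = (word>>6) & 0x1 = 1
kind [5+:1] = (word>>5) & 0x1 = 1
chan [3+:2] = (word>>3) & 0x3 = 3  ←
mode [0+:3] = (word>>0) & 0x7 = 5

3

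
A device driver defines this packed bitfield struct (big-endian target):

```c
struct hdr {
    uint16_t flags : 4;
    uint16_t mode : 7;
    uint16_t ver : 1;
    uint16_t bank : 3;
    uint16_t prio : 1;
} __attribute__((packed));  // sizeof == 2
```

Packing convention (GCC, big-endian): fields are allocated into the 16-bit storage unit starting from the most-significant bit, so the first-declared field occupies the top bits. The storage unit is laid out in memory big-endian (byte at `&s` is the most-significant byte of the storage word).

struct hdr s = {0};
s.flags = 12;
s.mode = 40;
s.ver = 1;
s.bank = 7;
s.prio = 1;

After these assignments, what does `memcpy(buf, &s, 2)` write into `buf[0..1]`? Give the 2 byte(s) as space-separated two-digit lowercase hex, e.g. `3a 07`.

c5 1f

flags (4b) val=12 bits=0xc at bit 12: 0xc000
mode (7b) val=40 bits=0x28 at bit 5: 0xc500
ver (1b) val=1 bits=0x1 at bit 4: 0xc510
bank (3b) val=7 bits=0x7 at bit 1: 0xc51e
prio (1b) val=1 bits=0x1 at bit 0: 0xc51f
word = 0xc51f → big-endian bytes:
  [0]=0xc5  [1]=0x1f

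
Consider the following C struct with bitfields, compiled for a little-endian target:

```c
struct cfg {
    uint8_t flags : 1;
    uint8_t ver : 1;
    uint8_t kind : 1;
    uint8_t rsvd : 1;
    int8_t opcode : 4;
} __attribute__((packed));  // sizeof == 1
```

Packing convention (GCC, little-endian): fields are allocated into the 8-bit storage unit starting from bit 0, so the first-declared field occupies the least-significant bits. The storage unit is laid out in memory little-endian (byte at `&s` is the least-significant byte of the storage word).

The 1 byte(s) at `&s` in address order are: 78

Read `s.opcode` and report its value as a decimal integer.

7

[0]=0x78 (little-endian) → word 0x78
flags [0+:1] = (word>>0) & 0x1 = 0
ver [1+:1] = (word>>1) & 0x1 = 0
kind [2+:1] = (word>>2) & 0x1 = 0
rsvd [3+:1] = (word>>3) & 0x1 = 1
opcode [4+:4] = (word>>4) & 0xf = 7  ←
opcode signed 4b, MSB=0: value = 7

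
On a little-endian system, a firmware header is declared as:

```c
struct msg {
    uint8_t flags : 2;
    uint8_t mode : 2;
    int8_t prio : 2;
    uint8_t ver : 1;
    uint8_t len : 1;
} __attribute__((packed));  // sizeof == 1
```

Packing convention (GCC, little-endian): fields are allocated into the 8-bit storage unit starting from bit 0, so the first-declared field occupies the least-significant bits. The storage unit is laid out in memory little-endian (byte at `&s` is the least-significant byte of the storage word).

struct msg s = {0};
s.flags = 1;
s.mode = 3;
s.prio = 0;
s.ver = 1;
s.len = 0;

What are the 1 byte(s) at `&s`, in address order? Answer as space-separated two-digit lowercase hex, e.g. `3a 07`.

4d

flags (2b) val=1 bits=0x1 at bit 0: 0x01
mode (2b) val=3 bits=0x3 at bit 2: 0x0d
prio (2b) val=0 bits=0x0 at bit 4: 0x0d
ver (1b) val=1 bits=0x1 at bit 6: 0x4d
len (1b) val=0 bits=0x0 at bit 7: 0x4d
word = 0x4d → little-endian bytes:
  [0]=0x4d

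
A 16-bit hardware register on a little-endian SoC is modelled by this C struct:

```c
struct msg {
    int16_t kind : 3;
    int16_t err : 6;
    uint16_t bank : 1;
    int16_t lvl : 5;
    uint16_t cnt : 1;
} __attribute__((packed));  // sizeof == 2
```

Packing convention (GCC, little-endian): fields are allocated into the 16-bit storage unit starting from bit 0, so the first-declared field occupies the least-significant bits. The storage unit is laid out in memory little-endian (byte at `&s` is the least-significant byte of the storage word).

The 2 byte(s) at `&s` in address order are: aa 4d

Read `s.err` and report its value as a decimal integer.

[0]=0xaa [1]=0x4d (little-endian) → word 0x4daa
kind:3 @ bit 0 → (0x4daa>>0)&0x7 = 0x2
err:6 @ bit 3 → (0x4daa>>3)&0x3f = 0x35  ←
bank:1 @ bit 9 → (0x4daa>>9)&0x1 = 0x0
lvl:5 @ bit 10 → (0x4daa>>10)&0x1f = 0x13
cnt:1 @ bit 15 → (0x4daa>>15)&0x1 = 0x0
err signed 6b, MSB=1: 53 - 64 = -11

-11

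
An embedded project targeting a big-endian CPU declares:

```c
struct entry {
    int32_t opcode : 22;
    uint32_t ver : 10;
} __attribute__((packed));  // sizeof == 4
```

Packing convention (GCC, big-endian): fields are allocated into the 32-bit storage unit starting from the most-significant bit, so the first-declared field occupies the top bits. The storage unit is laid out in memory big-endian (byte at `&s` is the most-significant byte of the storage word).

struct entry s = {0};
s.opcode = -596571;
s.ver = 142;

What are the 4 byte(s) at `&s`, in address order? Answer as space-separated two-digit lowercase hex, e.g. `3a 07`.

db 96 94 8e

[10+:22] opcode=-596571 & 0x3fffff = 0x36e5a5; word=0xdb969400
[0+:10] ver=142 & 0x3ff = 0x8e; word=0xdb96948e
word = 0xdb96948e → big-endian bytes:
  [0]=0xdb  [1]=0x96  [2]=0x94  [3]=0x8e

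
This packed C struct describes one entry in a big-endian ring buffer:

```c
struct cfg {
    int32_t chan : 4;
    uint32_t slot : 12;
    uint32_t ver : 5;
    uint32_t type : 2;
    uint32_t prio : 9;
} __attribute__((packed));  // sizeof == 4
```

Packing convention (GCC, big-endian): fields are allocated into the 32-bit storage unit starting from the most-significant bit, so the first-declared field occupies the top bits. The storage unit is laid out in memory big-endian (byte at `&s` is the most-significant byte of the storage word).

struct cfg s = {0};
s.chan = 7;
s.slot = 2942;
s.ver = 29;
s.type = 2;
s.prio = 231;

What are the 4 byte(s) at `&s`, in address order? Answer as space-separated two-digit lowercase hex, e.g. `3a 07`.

chan (4b) val=7 bits=0x7 at bit 28: 0x70000000
slot (12b) val=2942 bits=0xb7e at bit 16: 0x7b7e0000
ver (5b) val=29 bits=0x1d at bit 11: 0x7b7ee800
type (2b) val=2 bits=0x2 at bit 9: 0x7b7eec00
prio (9b) val=231 bits=0xe7 at bit 0: 0x7b7eece7
word = 0x7b7eece7 → big-endian bytes:
  [0]=0x7b  [1]=0x7e  [2]=0xec  [3]=0xe7

7b 7e ec e7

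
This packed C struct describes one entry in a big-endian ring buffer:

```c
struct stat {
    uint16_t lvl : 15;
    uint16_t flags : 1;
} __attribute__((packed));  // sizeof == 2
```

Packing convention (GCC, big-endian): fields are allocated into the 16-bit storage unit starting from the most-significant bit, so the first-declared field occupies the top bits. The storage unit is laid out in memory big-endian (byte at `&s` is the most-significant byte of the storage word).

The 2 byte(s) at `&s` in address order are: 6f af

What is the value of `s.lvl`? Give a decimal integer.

14295

[0]=0x6f [1]=0xaf (big-endian) → word 0x6faf
lvl:15 @ bit 1 → (0x6faf>>1)&0x7fff = 0x37d7  ←
flags:1 @ bit 0 → (0x6faf>>0)&0x1 = 0x1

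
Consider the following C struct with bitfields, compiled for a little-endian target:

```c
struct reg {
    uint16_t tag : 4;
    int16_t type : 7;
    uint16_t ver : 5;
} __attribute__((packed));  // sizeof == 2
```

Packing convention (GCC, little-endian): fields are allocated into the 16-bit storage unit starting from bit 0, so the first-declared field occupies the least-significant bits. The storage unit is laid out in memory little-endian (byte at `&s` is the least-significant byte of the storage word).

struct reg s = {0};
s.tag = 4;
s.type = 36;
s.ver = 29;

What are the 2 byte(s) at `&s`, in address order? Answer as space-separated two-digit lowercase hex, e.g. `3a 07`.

[0+:4] tag=4 & 0xf = 0x4; word=0x0004
[4+:7] type=36 & 0x7f = 0x24; word=0x0244
[11+:5] ver=29 & 0x1f = 0x1d; word=0xea44
word = 0xea44 → little-endian bytes:
  [0]=0x44  [1]=0xea

44 ea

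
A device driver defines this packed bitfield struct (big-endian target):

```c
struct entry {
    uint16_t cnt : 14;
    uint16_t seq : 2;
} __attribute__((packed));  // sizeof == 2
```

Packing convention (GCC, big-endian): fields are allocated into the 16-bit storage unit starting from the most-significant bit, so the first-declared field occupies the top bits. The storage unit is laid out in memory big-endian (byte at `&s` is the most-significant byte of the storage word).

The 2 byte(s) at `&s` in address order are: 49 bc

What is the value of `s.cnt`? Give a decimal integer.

[0]=0x49 [1]=0xbc (big-endian) → word 0x49bc
cnt:14 @ bit 2 → (0x49bc>>2)&0x3fff = 0x126f  ←
seq:2 @ bit 0 → (0x49bc>>0)&0x3 = 0x0

4719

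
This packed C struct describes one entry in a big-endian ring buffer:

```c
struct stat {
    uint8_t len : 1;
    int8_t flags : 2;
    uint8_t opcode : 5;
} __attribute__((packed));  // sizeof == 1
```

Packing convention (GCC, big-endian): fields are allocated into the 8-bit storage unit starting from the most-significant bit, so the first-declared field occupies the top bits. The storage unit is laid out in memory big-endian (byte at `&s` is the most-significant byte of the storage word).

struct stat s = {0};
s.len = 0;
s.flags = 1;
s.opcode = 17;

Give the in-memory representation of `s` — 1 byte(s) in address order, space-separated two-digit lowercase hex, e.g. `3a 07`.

len:1 = 0 → 0x0 << 7 → word 0x00
flags:2 = 1 → 0x1 << 5 → word 0x20
opcode:5 = 17 → 0x11 << 0 → word 0x31
word = 0x31 → big-endian bytes:
  [0]=0x31

31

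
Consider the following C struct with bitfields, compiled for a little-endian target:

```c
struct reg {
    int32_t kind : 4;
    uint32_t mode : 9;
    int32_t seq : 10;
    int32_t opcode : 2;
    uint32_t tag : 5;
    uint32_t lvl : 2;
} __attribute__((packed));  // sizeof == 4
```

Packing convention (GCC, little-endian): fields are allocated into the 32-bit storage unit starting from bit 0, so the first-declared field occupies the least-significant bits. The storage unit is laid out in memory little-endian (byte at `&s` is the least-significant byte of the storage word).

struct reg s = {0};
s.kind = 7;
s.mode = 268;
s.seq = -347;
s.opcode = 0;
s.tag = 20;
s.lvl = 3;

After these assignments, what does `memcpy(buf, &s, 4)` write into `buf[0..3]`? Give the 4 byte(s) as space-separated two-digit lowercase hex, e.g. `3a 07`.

[0+:4] kind=7 & 0xf = 0x7; word=0x00000007
[4+:9] mode=268 & 0x1ff = 0x10c; word=0x000010c7
[13+:10] seq=-347 & 0x3ff = 0x2a5; word=0x0054b0c7
[23+:2] opcode=0 & 0x3 = 0x0; word=0x0054b0c7
[25+:5] tag=20 & 0x1f = 0x14; word=0x2854b0c7
[30+:2] lvl=3 & 0x3 = 0x3; word=0xe854b0c7
word = 0xe854b0c7 → little-endian bytes:
  [0]=0xc7  [1]=0xb0  [2]=0x54  [3]=0xe8

c7 b0 54 e8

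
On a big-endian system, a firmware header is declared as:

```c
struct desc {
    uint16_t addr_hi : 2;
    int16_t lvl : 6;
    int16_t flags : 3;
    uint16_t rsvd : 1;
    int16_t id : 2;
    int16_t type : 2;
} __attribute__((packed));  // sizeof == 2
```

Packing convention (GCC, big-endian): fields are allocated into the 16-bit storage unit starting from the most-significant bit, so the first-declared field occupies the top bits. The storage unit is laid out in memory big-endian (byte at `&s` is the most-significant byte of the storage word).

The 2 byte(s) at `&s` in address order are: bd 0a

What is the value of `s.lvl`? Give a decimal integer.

[0]=0xbd [1]=0x0a (big-endian) → word 0xbd0a
addr_hi [14+:2] = (word>>14) & 0x3 = 2
lvl [8+:6] = (word>>8) & 0x3f = 61  ←
flags [5+:3] = (word>>5) & 0x7 = 0
rsvd [4+:1] = (word>>4) & 0x1 = 0
id [2+:2] = (word>>2) & 0x3 = 2
type [0+:2] = (word>>0) & 0x3 = 2
lvl signed 6b, MSB=1: 61 - 64 = -3

-3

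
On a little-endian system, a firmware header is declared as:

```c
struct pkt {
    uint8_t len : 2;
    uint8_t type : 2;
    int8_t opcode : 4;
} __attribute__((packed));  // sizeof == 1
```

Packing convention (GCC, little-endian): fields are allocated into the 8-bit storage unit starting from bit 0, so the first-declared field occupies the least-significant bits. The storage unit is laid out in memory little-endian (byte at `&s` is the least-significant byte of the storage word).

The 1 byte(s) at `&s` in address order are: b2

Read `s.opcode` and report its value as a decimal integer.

[0]=0xb2 (little-endian) → word 0xb2
len [0+:2] = (word>>0) & 0x3 = 2
type [2+:2] = (word>>2) & 0x3 = 0
opcode [4+:4] = (word>>4) & 0xf = 11  ←
opcode signed 4b, MSB=1: 11 - 16 = -5

-5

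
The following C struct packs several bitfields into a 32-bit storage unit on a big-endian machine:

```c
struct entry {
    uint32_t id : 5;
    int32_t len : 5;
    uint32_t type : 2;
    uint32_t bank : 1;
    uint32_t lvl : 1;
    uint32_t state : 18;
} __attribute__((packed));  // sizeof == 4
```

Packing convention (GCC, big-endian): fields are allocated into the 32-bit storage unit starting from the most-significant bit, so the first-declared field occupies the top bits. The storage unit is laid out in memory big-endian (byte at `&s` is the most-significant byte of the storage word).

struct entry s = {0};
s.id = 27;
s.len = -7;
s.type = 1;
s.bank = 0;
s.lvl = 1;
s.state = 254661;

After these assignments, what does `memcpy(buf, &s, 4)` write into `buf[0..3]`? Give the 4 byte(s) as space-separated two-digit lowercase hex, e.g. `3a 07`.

de 57 e2 c5

id:5 = 27 → 0x1b << 27 → word 0xd8000000
len:5 = -7 → 0x19 << 22 → word 0xde400000
type:2 = 1 → 0x1 << 20 → word 0xde500000
bank:1 = 0 → 0x0 << 19 → word 0xde500000
lvl:1 = 1 → 0x1 << 18 → word 0xde540000
state:18 = 254661 → 0x3e2c5 << 0 → word 0xde57e2c5
word = 0xde57e2c5 → big-endian bytes:
  [0]=0xde  [1]=0x57  [2]=0xe2  [3]=0xc5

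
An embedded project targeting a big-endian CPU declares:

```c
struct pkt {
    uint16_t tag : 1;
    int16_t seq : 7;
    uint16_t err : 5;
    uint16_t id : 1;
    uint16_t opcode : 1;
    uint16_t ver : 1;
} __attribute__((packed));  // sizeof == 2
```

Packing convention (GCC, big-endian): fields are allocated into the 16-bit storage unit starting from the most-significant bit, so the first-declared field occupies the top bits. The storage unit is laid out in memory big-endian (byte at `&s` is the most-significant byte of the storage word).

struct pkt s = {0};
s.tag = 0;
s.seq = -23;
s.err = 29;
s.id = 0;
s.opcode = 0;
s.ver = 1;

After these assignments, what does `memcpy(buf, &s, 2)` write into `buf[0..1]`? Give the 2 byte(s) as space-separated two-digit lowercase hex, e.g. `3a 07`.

[15+:1] tag=0 & 0x1 = 0x0; word=0x0000
[8+:7] seq=-23 & 0x7f = 0x69; word=0x6900
[3+:5] err=29 & 0x1f = 0x1d; word=0x69e8
[2+:1] id=0 & 0x1 = 0x0; word=0x69e8
[1+:1] opcode=0 & 0x1 = 0x0; word=0x69e8
[0+:1] ver=1 & 0x1 = 0x1; word=0x69e9
word = 0x69e9 → big-endian bytes:
  [0]=0x69  [1]=0xe9

69 e9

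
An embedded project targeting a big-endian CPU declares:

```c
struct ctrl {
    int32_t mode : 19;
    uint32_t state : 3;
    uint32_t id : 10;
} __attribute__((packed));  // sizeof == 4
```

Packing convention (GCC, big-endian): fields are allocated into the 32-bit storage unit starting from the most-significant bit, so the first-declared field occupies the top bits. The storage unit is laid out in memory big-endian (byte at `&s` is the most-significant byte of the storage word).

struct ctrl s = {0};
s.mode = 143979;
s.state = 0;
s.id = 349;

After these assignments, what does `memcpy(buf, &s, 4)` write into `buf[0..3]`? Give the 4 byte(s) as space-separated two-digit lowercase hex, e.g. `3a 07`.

46 4d 61 5d

mode:19 = 143979 → 0x2326b << 13 → word 0x464d6000
state:3 = 0 → 0x0 << 10 → word 0x464d6000
id:10 = 349 → 0x15d << 0 → word 0x464d615d
word = 0x464d615d → big-endian bytes:
  [0]=0x46  [1]=0x4d  [2]=0x61  [3]=0x5d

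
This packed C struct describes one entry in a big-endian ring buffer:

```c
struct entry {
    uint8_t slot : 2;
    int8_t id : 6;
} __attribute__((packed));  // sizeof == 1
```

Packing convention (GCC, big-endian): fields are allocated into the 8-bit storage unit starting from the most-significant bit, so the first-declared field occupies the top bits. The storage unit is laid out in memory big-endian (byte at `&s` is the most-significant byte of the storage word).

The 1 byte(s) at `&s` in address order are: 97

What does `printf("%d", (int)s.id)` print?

23

[0]=0x97 (big-endian) → word 0x97
slot [6+:2] = (word>>6) & 0x3 = 2
id [0+:6] = (word>>0) & 0x3f = 23  ←
id signed 6b, MSB=0: value = 23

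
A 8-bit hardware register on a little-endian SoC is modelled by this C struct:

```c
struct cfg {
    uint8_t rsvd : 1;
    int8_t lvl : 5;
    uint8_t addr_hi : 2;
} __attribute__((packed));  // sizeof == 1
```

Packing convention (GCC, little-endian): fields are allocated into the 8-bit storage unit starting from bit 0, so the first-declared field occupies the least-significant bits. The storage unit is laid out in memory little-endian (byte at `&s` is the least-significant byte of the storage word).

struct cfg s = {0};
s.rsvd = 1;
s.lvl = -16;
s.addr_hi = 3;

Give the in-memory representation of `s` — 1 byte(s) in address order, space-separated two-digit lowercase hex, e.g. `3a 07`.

rsvd (1b) val=1 bits=0x1 at bit 0: 0x01
lvl (5b) val=-16 bits=0x10 at bit 1: 0x21
addr_hi (2b) val=3 bits=0x3 at bit 6: 0xe1
word = 0xe1 → little-endian bytes:
  [0]=0xe1

e1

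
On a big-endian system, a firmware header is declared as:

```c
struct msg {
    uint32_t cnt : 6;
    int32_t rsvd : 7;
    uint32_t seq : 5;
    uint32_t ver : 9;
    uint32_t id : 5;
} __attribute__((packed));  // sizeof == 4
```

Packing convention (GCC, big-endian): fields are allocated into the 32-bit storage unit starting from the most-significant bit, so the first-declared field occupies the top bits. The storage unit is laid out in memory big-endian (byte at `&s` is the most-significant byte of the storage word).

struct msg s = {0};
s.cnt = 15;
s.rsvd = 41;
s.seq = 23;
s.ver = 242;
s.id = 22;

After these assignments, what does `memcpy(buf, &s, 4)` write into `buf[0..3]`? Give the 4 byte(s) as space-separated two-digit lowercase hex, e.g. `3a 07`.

3d 4d de 56

cnt:6 = 15 → 0xf << 26 → word 0x3c000000
rsvd:7 = 41 → 0x29 << 19 → word 0x3d480000
seq:5 = 23 → 0x17 << 14 → word 0x3d4dc000
ver:9 = 242 → 0xf2 << 5 → word 0x3d4dde40
id:5 = 22 → 0x16 << 0 → word 0x3d4dde56
word = 0x3d4dde56 → big-endian bytes:
  [0]=0x3d  [1]=0x4d  [2]=0xde  [3]=0x56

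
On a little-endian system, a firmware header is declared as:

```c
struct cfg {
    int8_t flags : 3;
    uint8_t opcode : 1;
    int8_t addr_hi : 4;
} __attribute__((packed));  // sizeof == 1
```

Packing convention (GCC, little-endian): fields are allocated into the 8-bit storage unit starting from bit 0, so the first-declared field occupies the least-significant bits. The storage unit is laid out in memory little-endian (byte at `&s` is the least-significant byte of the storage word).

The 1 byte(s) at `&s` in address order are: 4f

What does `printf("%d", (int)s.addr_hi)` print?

4

[0]=0x4f (little-endian) → word 0x4f
flags:3 @ bit 0 → (0x4f>>0)&0x7 = 0x7
opcode:1 @ bit 3 → (0x4f>>3)&0x1 = 0x1
addr_hi:4 @ bit 4 → (0x4f>>4)&0xf = 0x4  ←
addr_hi signed 4b, MSB=0: value = 4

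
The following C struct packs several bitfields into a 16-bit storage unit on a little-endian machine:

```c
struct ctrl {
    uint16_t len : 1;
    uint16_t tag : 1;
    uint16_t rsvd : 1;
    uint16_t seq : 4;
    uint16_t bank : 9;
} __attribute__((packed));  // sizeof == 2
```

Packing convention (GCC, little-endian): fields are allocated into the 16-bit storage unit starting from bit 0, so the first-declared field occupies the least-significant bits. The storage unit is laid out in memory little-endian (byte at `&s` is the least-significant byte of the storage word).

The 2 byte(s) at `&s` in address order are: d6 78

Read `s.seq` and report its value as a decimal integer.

[0]=0xd6 [1]=0x78 (little-endian) → word 0x78d6
len:1 @ bit 0 → (0x78d6>>0)&0x1 = 0x0
tag:1 @ bit 1 → (0x78d6>>1)&0x1 = 0x1
rsvd:1 @ bit 2 → (0x78d6>>2)&0x1 = 0x1
seq:4 @ bit 3 → (0x78d6>>3)&0xf = 0xa  ←
bank:9 @ bit 7 → (0x78d6>>7)&0x1ff = 0xf1

10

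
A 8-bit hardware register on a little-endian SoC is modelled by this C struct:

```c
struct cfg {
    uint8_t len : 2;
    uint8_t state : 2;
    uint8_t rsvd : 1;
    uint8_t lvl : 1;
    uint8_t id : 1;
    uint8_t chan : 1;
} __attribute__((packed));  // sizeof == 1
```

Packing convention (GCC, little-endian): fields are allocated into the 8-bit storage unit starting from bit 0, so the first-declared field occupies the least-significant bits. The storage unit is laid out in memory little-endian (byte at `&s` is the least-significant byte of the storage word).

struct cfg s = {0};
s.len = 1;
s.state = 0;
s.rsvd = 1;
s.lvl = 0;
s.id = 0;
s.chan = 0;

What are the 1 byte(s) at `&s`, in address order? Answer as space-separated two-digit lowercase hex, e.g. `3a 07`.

len:2 = 1 → 0x1 << 0 → word 0x01
state:2 = 0 → 0x0 << 2 → word 0x01
rsvd:1 = 1 → 0x1 << 4 → word 0x11
lvl:1 = 0 → 0x0 << 5 → word 0x11
id:1 = 0 → 0x0 << 6 → word 0x11
chan:1 = 0 → 0x0 << 7 → word 0x11
word = 0x11 → little-endian bytes:
  [0]=0x11

11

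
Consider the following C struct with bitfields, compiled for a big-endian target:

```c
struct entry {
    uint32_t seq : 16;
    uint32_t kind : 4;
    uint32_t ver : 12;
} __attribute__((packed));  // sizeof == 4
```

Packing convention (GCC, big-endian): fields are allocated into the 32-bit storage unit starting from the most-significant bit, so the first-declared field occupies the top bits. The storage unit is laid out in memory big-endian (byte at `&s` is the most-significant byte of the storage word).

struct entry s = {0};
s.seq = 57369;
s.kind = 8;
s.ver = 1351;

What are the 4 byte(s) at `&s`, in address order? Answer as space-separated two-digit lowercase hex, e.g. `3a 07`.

seq:16 = 57369 → 0xe019 << 16 → word 0xe0190000
kind:4 = 8 → 0x8 << 12 → word 0xe0198000
ver:12 = 1351 → 0x547 << 0 → word 0xe0198547
word = 0xe0198547 → big-endian bytes:
  [0]=0xe0  [1]=0x19  [2]=0x85  [3]=0x47

e0 19 85 47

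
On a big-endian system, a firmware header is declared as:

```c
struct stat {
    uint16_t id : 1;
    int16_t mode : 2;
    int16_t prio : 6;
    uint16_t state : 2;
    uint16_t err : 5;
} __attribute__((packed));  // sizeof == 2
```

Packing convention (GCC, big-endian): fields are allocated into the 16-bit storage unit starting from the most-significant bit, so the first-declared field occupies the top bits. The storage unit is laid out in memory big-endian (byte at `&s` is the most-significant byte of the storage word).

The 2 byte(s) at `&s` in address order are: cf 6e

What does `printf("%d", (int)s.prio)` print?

[0]=0xcf [1]=0x6e (big-endian) → word 0xcf6e
id [15+:1] = (word>>15) & 0x1 = 1
mode [13+:2] = (word>>13) & 0x3 = 2
prio [7+:6] = (word>>7) & 0x3f = 30  ←
state [5+:2] = (word>>5) & 0x3 = 3
err [0+:5] = (word>>0) & 0x1f = 14
prio signed 6b, MSB=0: value = 30

30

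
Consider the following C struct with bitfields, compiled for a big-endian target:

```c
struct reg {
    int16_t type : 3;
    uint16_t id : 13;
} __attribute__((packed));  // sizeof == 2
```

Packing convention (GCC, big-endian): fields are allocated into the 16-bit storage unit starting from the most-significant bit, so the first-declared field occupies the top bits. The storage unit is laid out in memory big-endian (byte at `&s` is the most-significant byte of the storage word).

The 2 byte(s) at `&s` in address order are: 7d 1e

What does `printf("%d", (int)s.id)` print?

[0]=0x7d [1]=0x1e (big-endian) → word 0x7d1e
type:3 @ bit 13 → (0x7d1e>>13)&0x7 = 0x3
id:13 @ bit 0 → (0x7d1e>>0)&0x1fff = 0x1d1e  ←

7454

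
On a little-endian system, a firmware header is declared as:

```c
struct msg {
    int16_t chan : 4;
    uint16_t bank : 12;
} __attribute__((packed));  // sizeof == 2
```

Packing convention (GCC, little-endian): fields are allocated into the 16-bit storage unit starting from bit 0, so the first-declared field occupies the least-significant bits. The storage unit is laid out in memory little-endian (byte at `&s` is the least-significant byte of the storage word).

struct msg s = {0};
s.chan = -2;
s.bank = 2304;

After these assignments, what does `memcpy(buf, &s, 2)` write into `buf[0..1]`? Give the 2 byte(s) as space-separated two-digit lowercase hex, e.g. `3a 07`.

chan:4 = -2 → 0xe << 0 → word 0x000e
bank:12 = 2304 → 0x900 << 4 → word 0x900e
word = 0x900e → little-endian bytes:
  [0]=0x0e  [1]=0x90

0e 90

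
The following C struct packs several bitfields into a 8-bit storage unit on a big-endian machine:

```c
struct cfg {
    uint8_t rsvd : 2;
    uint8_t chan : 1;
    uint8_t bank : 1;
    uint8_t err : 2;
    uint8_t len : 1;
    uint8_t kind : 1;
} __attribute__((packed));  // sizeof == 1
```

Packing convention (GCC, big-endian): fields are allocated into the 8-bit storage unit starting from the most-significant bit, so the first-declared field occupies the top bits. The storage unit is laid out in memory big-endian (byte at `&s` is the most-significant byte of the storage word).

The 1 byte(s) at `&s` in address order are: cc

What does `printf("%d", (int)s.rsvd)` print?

3

[0]=0xcc (big-endian) → word 0xcc
rsvd:2 @ bit 6 → (0xcc>>6)&0x3 = 0x3  ←
chan:1 @ bit 5 → (0xcc>>5)&0x1 = 0x0
bank:1 @ bit 4 → (0xcc>>4)&0x1 = 0x0
err:2 @ bit 2 → (0xcc>>2)&0x3 = 0x3
len:1 @ bit 1 → (0xcc>>1)&0x1 = 0x0
kind:1 @ bit 0 → (0xcc>>0)&0x1 = 0x0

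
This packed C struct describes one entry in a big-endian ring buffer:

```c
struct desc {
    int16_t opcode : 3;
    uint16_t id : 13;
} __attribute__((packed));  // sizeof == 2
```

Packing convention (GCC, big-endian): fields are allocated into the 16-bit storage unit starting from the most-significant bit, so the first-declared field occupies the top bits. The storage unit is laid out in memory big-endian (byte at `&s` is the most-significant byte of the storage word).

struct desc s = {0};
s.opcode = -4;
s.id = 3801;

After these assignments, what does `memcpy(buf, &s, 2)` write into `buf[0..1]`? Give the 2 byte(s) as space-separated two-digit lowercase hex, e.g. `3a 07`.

[13+:3] opcode=-4 & 0x7 = 0x4; word=0x8000
[0+:13] id=3801 & 0x1fff = 0xed9; word=0x8ed9
word = 0x8ed9 → big-endian bytes:
  [0]=0x8e  [1]=0xd9

8e d9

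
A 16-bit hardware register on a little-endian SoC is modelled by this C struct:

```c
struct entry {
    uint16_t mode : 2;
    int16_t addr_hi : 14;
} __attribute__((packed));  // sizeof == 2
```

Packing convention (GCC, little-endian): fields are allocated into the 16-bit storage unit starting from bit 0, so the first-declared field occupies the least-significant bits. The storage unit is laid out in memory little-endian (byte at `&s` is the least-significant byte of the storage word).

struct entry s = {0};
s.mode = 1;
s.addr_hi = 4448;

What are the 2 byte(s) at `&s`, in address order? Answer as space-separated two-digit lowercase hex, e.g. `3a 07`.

[0+:2] mode=1 & 0x3 = 0x1; word=0x0001
[2+:14] addr_hi=4448 & 0x3fff = 0x1160; word=0x4581
word = 0x4581 → little-endian bytes:
  [0]=0x81  [1]=0x45

81 45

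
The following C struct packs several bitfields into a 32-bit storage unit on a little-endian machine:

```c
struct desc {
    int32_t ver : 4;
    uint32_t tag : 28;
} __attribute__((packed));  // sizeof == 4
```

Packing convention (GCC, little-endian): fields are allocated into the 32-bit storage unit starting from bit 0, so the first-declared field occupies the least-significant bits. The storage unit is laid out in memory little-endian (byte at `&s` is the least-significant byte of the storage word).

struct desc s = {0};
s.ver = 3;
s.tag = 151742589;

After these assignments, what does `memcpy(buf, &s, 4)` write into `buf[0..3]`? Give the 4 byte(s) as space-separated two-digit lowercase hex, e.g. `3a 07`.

ver:4 = 3 → 0x3 << 0 → word 0x00000003
tag:28 = 151742589 → 0x90b687d << 4 → word 0x90b687d3
word = 0x90b687d3 → little-endian bytes:
  [0]=0xd3  [1]=0x87  [2]=0xb6  [3]=0x90

d3 87 b6 90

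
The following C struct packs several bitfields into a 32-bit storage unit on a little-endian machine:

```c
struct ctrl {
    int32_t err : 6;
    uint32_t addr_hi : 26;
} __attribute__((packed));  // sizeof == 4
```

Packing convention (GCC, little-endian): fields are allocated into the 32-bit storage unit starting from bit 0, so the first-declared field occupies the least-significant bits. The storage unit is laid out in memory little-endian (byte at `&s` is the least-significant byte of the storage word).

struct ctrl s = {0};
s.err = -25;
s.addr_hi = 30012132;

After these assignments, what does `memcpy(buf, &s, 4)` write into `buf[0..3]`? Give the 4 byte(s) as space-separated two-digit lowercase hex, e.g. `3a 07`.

[0+:6] err=-25 & 0x3f = 0x27; word=0x00000027
[6+:26] addr_hi=30012132 & 0x3ffffff = 0x1c9f2e4; word=0x727cb927
word = 0x727cb927 → little-endian bytes:
  [0]=0x27  [1]=0xb9  [2]=0x7c  [3]=0x72

27 b9 7c 72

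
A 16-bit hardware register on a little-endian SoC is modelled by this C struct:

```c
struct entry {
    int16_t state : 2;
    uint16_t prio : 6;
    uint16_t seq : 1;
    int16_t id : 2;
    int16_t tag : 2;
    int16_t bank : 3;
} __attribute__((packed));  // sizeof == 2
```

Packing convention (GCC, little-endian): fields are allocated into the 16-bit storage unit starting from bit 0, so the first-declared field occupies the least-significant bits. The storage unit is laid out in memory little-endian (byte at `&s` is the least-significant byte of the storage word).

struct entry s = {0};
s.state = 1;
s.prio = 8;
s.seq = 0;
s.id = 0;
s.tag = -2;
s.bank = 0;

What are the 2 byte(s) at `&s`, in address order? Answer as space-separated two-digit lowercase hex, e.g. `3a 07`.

state:2 = 1 → 0x1 << 0 → word 0x0001
prio:6 = 8 → 0x8 << 2 → word 0x0021
seq:1 = 0 → 0x0 << 8 → word 0x0021
id:2 = 0 → 0x0 << 9 → word 0x0021
tag:2 = -2 → 0x2 << 11 → word 0x1021
bank:3 = 0 → 0x0 << 13 → word 0x1021
word = 0x1021 → little-endian bytes:
  [0]=0x21  [1]=0x10

21 10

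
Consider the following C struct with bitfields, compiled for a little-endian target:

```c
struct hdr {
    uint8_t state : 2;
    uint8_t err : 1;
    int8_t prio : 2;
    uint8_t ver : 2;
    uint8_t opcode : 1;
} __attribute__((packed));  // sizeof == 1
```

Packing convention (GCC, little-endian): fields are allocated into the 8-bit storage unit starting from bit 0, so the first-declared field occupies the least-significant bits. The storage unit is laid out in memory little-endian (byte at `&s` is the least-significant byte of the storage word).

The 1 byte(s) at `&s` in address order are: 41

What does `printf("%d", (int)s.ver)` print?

2

[0]=0x41 (little-endian) → word 0x41
state:2 @ bit 0 → (0x41>>0)&0x3 = 0x1
err:1 @ bit 2 → (0x41>>2)&0x1 = 0x0
prio:2 @ bit 3 → (0x41>>3)&0x3 = 0x0
ver:2 @ bit 5 → (0x41>>5)&0x3 = 0x2  ←
opcode:1 @ bit 7 → (0x41>>7)&0x1 = 0x0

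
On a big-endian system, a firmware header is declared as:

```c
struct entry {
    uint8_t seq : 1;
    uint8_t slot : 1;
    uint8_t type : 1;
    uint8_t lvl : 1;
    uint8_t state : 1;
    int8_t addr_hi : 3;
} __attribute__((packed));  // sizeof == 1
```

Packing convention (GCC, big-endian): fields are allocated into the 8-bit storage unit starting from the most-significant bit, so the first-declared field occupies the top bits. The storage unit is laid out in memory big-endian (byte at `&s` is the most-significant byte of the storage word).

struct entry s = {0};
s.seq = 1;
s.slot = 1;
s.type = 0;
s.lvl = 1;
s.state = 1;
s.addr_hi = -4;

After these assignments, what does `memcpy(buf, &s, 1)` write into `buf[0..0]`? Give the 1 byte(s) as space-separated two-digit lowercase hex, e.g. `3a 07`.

dc

seq (1b) val=1 bits=0x1 at bit 7: 0x80
slot (1b) val=1 bits=0x1 at bit 6: 0xc0
type (1b) val=0 bits=0x0 at bit 5: 0xc0
lvl (1b) val=1 bits=0x1 at bit 4: 0xd0
state (1b) val=1 bits=0x1 at bit 3: 0xd8
addr_hi (3b) val=-4 bits=0x4 at bit 0: 0xdc
word = 0xdc → big-endian bytes:
  [0]=0xdc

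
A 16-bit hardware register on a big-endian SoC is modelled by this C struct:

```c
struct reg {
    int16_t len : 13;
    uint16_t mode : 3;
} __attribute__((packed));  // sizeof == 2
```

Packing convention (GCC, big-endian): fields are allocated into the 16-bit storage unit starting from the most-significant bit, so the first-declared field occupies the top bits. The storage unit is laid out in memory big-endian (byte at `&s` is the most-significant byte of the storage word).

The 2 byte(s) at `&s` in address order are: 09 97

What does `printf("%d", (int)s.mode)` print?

7

[0]=0x09 [1]=0x97 (big-endian) → word 0x0997
len [3+:13] = (word>>3) & 0x1fff = 306
mode [0+:3] = (word>>0) & 0x7 = 7  ←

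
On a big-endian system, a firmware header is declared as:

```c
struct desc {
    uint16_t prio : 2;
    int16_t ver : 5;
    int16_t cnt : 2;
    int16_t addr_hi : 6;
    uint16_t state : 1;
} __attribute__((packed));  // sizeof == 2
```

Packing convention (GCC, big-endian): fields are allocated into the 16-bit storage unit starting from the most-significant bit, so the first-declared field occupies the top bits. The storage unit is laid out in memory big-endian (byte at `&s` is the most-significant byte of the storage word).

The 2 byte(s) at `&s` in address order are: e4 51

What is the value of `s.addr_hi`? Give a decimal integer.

[0]=0xe4 [1]=0x51 (big-endian) → word 0xe451
prio [14+:2] = (word>>14) & 0x3 = 3
ver [9+:5] = (word>>9) & 0x1f = 18
cnt [7+:2] = (word>>7) & 0x3 = 0
addr_hi [1+:6] = (word>>1) & 0x3f = 40  ←
state [0+:1] = (word>>0) & 0x1 = 1
addr_hi signed 6b, MSB=1: 40 - 64 = -24

-24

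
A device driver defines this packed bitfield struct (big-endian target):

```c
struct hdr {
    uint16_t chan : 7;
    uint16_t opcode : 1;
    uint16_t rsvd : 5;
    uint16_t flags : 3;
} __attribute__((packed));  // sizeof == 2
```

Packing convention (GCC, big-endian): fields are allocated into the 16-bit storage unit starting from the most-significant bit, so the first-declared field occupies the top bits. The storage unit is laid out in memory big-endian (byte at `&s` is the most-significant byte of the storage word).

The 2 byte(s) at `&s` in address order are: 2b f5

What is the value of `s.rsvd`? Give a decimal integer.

[0]=0x2b [1]=0xf5 (big-endian) → word 0x2bf5
chan [9+:7] = (word>>9) & 0x7f = 21
opcode [8+:1] = (word>>8) & 0x1 = 1
rsvd [3+:5] = (word>>3) & 0x1f = 30  ←
flags [0+:3] = (word>>0) & 0x7 = 5

30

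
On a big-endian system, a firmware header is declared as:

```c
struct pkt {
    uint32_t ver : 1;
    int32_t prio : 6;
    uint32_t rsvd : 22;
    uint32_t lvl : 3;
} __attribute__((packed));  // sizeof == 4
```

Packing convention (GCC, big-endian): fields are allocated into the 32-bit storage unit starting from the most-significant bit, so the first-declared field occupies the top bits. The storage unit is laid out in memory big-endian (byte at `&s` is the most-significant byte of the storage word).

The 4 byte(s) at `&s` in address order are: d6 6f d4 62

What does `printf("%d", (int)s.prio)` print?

[0]=0xd6 [1]=0x6f [2]=0xd4 [3]=0x62 (big-endian) → word 0xd66fd462
ver [31+:1] = (word>>31) & 0x1 = 1
prio [25+:6] = (word>>25) & 0x3f = 43  ←
rsvd [3+:22] = (word>>3) & 0x3fffff = 916108
lvl [0+:3] = (word>>0) & 0x7 = 2
prio signed 6b, MSB=1: 43 - 64 = -21

-21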